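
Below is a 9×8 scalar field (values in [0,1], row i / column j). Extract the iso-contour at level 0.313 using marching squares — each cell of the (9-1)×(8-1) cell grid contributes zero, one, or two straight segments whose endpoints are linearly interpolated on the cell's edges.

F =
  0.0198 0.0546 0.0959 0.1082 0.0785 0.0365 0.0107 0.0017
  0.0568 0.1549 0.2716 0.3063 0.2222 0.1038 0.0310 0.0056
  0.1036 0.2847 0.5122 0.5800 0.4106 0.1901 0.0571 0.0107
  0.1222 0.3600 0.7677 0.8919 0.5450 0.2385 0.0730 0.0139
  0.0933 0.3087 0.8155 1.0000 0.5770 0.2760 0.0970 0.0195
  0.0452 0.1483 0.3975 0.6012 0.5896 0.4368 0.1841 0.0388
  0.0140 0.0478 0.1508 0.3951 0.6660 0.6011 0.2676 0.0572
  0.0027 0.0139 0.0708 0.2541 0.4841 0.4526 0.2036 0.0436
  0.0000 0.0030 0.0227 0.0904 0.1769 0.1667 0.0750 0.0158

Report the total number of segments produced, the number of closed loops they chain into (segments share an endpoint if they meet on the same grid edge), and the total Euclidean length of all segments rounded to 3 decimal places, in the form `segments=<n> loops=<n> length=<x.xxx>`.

segments=22 loops=1 length=17.858

cell (1,1): code 0100 → (1.172,2.000)–(2.000,1.124)
cell (1,2): code 1100 → (1.024,3.000)–(1.172,2.000)
cell (1,3): code 1100 → (1.482,4.000)–(1.024,3.000)
cell (1,4): code 1000 → (2.000,4.443)–(1.482,4.000)
cell (2,0): code 0100 → (2.376,1.000)–(3.000,0.802)
cell (2,1): code 1110 → (2.000,1.124)–(2.376,1.000)
cell (2,4): code 1001 → (3.000,4.757)–(2.000,4.443)
cell (3,0): code 0010 → (3.000,0.802)–(3.916,1.000)
cell (3,1): code 0111 → (3.916,1.000)–(4.000,1.008)
cell (3,4): code 1001 → (4.000,4.877)–(3.000,4.757)
cell (4,1): code 0110 → (4.000,1.008)–(5.000,1.661)
cell (4,4): code 1101 → (4.230,5.000)–(4.000,4.877)
cell (4,5): code 1000 → (5.000,5.490)–(4.230,5.000)
cell (5,1): code 0010 → (5.000,1.661)–(5.343,2.000)
cell (5,2): code 0111 → (5.343,2.000)–(6.000,2.664)
cell (5,5): code 1001 → (6.000,5.864)–(5.000,5.490)
cell (6,2): code 0010 → (6.000,2.664)–(6.582,3.000)
cell (6,3): code 0111 → (6.582,3.000)–(7.000,3.256)
cell (6,5): code 1001 → (7.000,5.561)–(6.000,5.864)
cell (7,3): code 0010 → (7.000,3.256)–(7.557,4.000)
cell (7,4): code 0011 → (7.557,4.000)–(7.488,5.000)
cell (7,5): code 0001 → (7.488,5.000)–(7.000,5.561)
total: 22 segments, chained into 1 closed loop(s), length Σ = 17.858284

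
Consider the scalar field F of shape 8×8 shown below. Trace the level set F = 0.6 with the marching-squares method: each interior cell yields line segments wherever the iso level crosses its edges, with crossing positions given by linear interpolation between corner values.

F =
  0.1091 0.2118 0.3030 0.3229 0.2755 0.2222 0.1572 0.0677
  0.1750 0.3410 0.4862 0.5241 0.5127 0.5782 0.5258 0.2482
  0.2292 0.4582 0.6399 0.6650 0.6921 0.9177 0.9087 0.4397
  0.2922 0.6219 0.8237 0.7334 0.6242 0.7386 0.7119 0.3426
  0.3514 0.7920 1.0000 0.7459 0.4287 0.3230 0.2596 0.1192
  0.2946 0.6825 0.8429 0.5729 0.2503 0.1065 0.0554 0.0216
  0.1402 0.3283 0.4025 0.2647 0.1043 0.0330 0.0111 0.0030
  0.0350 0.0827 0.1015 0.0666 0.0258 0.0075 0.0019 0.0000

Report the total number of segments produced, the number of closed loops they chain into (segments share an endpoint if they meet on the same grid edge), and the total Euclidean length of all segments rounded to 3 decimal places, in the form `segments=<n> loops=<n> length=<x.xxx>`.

segments=20 loops=1 length=16.976

cell (1,1): code 0100 → (1.740,2.000)–(2.000,1.780)
cell (1,2): code 1100 → (1.539,3.000)–(1.740,2.000)
cell (1,3): code 1100 → (1.487,4.000)–(1.539,3.000)
cell (1,4): code 1100 → (1.064,5.000)–(1.487,4.000)
cell (1,5): code 1100 → (1.194,6.000)–(1.064,5.000)
cell (1,6): code 1000 → (2.000,6.658)–(1.194,6.000)
cell (2,0): code 0100 → (2.866,1.000)–(3.000,0.934)
cell (2,1): code 1110 → (2.000,1.780)–(2.866,1.000)
cell (2,6): code 1001 → (3.000,6.303)–(2.000,6.658)
cell (3,0): code 0110 → (3.000,0.934)–(4.000,0.564)
cell (3,3): code 1011 → (4.000,3.460)–(3.124,4.000)
cell (3,4): code 0011 → (3.124,4.000)–(3.333,5.000)
cell (3,5): code 0011 → (3.333,5.000)–(3.247,6.000)
cell (3,6): code 0001 → (3.247,6.000)–(3.000,6.303)
cell (4,0): code 0110 → (4.000,0.564)–(5.000,0.787)
cell (4,2): code 1011 → (5.000,2.900)–(4.843,3.000)
cell (4,3): code 0001 → (4.843,3.000)–(4.000,3.460)
cell (5,0): code 0010 → (5.000,0.787)–(5.233,1.000)
cell (5,1): code 0011 → (5.233,1.000)–(5.552,2.000)
cell (5,2): code 0001 → (5.552,2.000)–(5.000,2.900)
total: 20 segments, chained into 1 closed loop(s), length Σ = 16.976075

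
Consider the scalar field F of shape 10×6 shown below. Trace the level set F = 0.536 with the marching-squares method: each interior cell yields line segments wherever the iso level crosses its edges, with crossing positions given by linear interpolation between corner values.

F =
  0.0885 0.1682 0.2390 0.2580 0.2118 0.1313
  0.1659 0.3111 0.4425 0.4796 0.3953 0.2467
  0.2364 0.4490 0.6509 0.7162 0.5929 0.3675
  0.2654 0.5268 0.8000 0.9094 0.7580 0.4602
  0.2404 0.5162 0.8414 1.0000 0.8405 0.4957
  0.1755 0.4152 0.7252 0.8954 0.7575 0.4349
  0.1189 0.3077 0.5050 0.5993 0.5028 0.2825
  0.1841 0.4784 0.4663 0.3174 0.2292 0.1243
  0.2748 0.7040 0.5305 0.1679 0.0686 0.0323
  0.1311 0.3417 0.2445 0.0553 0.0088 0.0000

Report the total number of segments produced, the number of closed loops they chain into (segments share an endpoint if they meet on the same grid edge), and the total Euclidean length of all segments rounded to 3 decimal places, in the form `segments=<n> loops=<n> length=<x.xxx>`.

cell (1,1): code 0100 → (1.449,2.000)–(2.000,1.431)
cell (1,2): code 1100 → (1.238,3.000)–(1.449,2.000)
cell (1,3): code 1100 → (1.712,4.000)–(1.238,3.000)
cell (1,4): code 1000 → (2.000,4.252)–(1.712,4.000)
cell (2,1): code 0110 → (2.000,1.431)–(3.000,1.034)
cell (2,4): code 1001 → (3.000,4.745)–(2.000,4.252)
cell (3,1): code 0110 → (3.000,1.034)–(4.000,1.061)
cell (3,4): code 1001 → (4.000,4.883)–(3.000,4.745)
cell (4,1): code 0110 → (4.000,1.061)–(5.000,1.390)
cell (4,4): code 1001 → (5.000,4.687)–(4.000,4.883)
cell (5,1): code 0010 → (5.000,1.390)–(5.859,2.000)
cell (5,2): code 0111 → (5.859,2.000)–(6.000,2.329)
cell (5,3): code 1011 → (6.000,3.656)–(5.870,4.000)
cell (5,4): code 0001 → (5.870,4.000)–(5.000,4.687)
cell (6,2): code 0010 → (6.000,2.329)–(6.225,3.000)
cell (6,3): code 0001 → (6.225,3.000)–(6.000,3.656)
cell (7,0): code 0100 → (7.255,1.000)–(8.000,0.609)
cell (7,1): code 1000 → (8.000,1.968)–(7.255,1.000)
cell (8,0): code 0010 → (8.000,0.609)–(8.464,1.000)
cell (8,1): code 0001 → (8.464,1.000)–(8.000,1.968)
total: 20 segments, chained into 2 closed loop(s), length Σ = 17.608093

segments=20 loops=2 length=17.608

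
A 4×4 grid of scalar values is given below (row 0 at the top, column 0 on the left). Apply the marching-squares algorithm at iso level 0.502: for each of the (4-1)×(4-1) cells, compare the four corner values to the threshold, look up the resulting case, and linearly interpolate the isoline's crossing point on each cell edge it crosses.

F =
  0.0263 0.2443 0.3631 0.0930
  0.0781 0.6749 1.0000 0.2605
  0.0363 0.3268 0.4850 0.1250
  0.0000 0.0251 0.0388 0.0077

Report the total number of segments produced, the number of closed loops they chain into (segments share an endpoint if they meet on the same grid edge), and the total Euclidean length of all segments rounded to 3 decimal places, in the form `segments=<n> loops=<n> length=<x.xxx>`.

cell (0,0): code 0100 → (0.598,1.000)–(1.000,0.710)
cell (0,1): code 1100 → (0.218,2.000)–(0.598,1.000)
cell (0,2): code 1000 → (1.000,2.673)–(0.218,2.000)
cell (1,0): code 0010 → (1.000,0.710)–(1.497,1.000)
cell (1,1): code 0011 → (1.497,1.000)–(1.967,2.000)
cell (1,2): code 0001 → (1.967,2.000)–(1.000,2.673)
total: 6 segments, chained into 1 closed loop(s), length Σ = 5.455435

segments=6 loops=1 length=5.455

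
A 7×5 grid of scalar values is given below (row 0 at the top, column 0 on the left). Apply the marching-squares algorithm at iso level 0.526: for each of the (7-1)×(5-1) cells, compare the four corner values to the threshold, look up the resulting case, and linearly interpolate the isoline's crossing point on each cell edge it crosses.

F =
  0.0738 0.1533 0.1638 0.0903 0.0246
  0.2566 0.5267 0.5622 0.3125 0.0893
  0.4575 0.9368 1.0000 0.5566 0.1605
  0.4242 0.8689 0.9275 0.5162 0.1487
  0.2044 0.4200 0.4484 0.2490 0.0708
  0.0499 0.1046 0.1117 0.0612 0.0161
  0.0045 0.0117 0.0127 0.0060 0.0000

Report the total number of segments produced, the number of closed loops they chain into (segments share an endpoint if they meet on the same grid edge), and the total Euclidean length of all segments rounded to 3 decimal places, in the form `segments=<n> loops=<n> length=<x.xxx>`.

segments=12 loops=1 length=9.247

cell (0,0): code 0100 → (0.998,1.000)–(1.000,0.997)
cell (0,1): code 1100 → (0.909,2.000)–(0.998,1.000)
cell (0,2): code 1000 → (1.000,2.145)–(0.909,2.000)
cell (1,0): code 0110 → (1.000,0.997)–(2.000,0.143)
cell (1,2): code 1101 → (1.875,3.000)–(1.000,2.145)
cell (1,3): code 1000 → (2.000,3.077)–(1.875,3.000)
cell (2,0): code 0110 → (2.000,0.143)–(3.000,0.229)
cell (2,2): code 1011 → (3.000,2.976)–(2.757,3.000)
cell (2,3): code 0001 → (2.757,3.000)–(2.000,3.077)
cell (3,0): code 0010 → (3.000,0.229)–(3.764,1.000)
cell (3,1): code 0011 → (3.764,1.000)–(3.838,2.000)
cell (3,2): code 0001 → (3.838,2.000)–(3.000,2.976)
total: 12 segments, chained into 1 closed loop(s), length Σ = 9.247457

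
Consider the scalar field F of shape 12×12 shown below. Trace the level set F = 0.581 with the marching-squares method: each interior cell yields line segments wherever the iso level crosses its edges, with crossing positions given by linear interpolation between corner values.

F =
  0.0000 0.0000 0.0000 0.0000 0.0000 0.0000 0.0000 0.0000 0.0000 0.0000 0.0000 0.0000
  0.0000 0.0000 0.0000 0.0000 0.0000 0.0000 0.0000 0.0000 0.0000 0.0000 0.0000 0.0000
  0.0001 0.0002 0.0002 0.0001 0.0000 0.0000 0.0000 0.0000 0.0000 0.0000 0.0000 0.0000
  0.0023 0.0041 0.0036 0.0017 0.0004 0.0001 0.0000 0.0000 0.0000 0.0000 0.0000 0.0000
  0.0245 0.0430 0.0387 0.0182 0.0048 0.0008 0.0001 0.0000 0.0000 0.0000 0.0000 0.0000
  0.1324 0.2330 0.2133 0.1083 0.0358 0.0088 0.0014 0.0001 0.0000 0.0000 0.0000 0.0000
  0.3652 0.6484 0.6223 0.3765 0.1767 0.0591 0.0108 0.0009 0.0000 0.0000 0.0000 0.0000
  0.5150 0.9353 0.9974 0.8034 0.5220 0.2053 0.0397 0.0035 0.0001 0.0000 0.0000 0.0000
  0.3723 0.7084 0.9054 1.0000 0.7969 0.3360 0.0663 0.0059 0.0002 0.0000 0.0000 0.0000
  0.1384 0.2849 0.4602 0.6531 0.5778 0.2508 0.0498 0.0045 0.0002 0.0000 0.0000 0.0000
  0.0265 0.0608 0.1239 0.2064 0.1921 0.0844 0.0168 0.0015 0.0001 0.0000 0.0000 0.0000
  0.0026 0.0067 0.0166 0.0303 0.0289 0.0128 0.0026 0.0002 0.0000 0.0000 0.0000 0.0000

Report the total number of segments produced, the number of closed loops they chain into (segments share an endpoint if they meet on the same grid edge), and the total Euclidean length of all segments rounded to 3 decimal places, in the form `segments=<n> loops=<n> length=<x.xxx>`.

cell (5,0): code 0100 → (5.838,1.000)–(6.000,0.762)
cell (5,1): code 1100 → (5.899,2.000)–(5.838,1.000)
cell (5,2): code 1000 → (6.000,2.168)–(5.899,2.000)
cell (6,0): code 0110 → (6.000,0.762)–(7.000,0.157)
cell (6,2): code 1101 → (6.479,3.000)–(6.000,2.168)
cell (6,3): code 1000 → (7.000,3.790)–(6.479,3.000)
cell (7,0): code 0110 → (7.000,0.157)–(8.000,0.621)
cell (7,3): code 1101 → (7.215,4.000)–(7.000,3.790)
cell (7,4): code 1000 → (8.000,4.468)–(7.215,4.000)
cell (8,0): code 0010 → (8.000,0.621)–(8.301,1.000)
cell (8,1): code 0011 → (8.301,1.000)–(8.729,2.000)
cell (8,2): code 0111 → (8.729,2.000)–(9.000,2.626)
cell (8,3): code 1011 → (9.000,3.958)–(8.985,4.000)
cell (8,4): code 0001 → (8.985,4.000)–(8.000,4.468)
cell (9,2): code 0010 → (9.000,2.626)–(9.161,3.000)
cell (9,3): code 0001 → (9.161,3.000)–(9.000,3.958)
total: 16 segments, chained into 1 closed loop(s), length Σ = 11.646431

segments=16 loops=1 length=11.646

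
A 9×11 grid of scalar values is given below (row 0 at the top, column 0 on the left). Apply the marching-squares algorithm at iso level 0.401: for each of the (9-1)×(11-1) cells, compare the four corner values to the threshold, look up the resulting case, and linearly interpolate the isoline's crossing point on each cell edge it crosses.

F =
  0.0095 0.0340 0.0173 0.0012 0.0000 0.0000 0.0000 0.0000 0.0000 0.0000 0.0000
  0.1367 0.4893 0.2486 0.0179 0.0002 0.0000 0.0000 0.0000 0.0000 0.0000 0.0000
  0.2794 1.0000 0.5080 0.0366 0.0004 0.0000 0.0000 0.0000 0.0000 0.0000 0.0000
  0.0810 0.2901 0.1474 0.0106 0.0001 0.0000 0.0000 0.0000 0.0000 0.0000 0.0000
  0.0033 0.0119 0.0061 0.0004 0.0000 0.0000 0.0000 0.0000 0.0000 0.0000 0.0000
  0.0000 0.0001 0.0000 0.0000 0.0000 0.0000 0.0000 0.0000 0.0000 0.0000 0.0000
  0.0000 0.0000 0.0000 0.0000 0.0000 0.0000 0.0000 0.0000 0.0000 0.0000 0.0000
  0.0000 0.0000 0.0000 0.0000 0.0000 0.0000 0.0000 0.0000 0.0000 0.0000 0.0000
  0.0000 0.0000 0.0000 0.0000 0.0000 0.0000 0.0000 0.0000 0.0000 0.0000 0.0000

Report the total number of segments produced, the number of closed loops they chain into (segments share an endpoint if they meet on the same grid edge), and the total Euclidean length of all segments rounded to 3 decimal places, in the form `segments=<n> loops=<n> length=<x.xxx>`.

segments=8 loops=1 length=5.921

cell (0,0): code 0100 → (0.806,1.000)–(1.000,0.750)
cell (0,1): code 1000 → (1.000,1.367)–(0.806,1.000)
cell (1,0): code 0110 → (1.000,0.750)–(2.000,0.169)
cell (1,1): code 1101 → (1.588,2.000)–(1.000,1.367)
cell (1,2): code 1000 → (2.000,2.227)–(1.588,2.000)
cell (2,0): code 0010 → (2.000,0.169)–(2.844,1.000)
cell (2,1): code 0011 → (2.844,1.000)–(2.297,2.000)
cell (2,2): code 0001 → (2.297,2.000)–(2.000,2.227)
total: 8 segments, chained into 1 closed loop(s), length Σ = 5.920603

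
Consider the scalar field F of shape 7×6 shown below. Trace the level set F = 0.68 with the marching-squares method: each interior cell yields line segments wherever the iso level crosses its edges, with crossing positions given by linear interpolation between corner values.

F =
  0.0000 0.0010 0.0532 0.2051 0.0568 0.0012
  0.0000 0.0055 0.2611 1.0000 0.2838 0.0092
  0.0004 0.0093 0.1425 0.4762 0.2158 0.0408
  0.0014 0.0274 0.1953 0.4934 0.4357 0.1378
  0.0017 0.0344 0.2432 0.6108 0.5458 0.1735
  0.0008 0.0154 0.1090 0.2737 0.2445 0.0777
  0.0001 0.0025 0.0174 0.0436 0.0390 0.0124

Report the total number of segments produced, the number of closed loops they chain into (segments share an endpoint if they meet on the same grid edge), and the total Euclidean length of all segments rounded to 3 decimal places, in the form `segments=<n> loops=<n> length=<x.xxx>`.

segments=4 loops=1 length=2.698

cell (0,2): code 0100 → (0.597,3.000)–(1.000,2.567)
cell (0,3): code 1000 → (1.000,3.447)–(0.597,3.000)
cell (1,2): code 0010 → (1.000,2.567)–(1.611,3.000)
cell (1,3): code 0001 → (1.611,3.000)–(1.000,3.447)
total: 4 segments, chained into 1 closed loop(s), length Σ = 2.698415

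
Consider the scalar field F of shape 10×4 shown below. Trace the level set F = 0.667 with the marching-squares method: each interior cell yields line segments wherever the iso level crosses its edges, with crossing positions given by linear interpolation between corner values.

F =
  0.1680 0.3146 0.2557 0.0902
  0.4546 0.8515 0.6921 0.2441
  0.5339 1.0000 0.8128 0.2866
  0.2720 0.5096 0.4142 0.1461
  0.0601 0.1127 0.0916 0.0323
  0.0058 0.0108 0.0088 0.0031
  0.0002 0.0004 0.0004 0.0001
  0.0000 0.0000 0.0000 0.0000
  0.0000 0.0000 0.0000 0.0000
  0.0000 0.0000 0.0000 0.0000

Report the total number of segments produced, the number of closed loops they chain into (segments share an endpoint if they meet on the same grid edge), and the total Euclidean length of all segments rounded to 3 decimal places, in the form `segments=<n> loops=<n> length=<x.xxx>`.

segments=8 loops=1 length=6.246

cell (0,0): code 0100 → (0.656,1.000)–(1.000,0.535)
cell (0,1): code 1100 → (0.942,2.000)–(0.656,1.000)
cell (0,2): code 1000 → (1.000,2.056)–(0.942,2.000)
cell (1,0): code 0110 → (1.000,0.535)–(2.000,0.286)
cell (1,2): code 1001 → (2.000,2.277)–(1.000,2.056)
cell (2,0): code 0010 → (2.000,0.286)–(2.679,1.000)
cell (2,1): code 0011 → (2.679,1.000)–(2.366,2.000)
cell (2,2): code 0001 → (2.366,2.000)–(2.000,2.277)
total: 8 segments, chained into 1 closed loop(s), length Σ = 6.245768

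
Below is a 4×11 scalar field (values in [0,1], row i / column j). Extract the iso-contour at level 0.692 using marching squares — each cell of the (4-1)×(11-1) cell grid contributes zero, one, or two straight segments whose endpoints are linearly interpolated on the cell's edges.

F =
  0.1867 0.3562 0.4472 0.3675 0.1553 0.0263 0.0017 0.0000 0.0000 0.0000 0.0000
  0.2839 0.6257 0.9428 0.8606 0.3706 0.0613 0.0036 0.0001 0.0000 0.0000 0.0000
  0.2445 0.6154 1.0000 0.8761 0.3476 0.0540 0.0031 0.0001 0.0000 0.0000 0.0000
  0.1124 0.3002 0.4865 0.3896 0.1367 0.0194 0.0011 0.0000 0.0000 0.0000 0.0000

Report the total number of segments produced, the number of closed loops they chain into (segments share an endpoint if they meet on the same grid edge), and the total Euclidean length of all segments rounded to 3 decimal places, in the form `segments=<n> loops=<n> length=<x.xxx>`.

segments=8 loops=1 length=6.977

cell (0,1): code 0100 → (0.494,2.000)–(1.000,1.209)
cell (0,2): code 1100 → (0.658,3.000)–(0.494,2.000)
cell (0,3): code 1000 → (1.000,3.344)–(0.658,3.000)
cell (1,1): code 0110 → (1.000,1.209)–(2.000,1.199)
cell (1,3): code 1001 → (2.000,3.348)–(1.000,3.344)
cell (2,1): code 0010 → (2.000,1.199)–(2.600,2.000)
cell (2,2): code 0011 → (2.600,2.000)–(2.378,3.000)
cell (2,3): code 0001 → (2.378,3.000)–(2.000,3.348)
total: 8 segments, chained into 1 closed loop(s), length Σ = 6.976574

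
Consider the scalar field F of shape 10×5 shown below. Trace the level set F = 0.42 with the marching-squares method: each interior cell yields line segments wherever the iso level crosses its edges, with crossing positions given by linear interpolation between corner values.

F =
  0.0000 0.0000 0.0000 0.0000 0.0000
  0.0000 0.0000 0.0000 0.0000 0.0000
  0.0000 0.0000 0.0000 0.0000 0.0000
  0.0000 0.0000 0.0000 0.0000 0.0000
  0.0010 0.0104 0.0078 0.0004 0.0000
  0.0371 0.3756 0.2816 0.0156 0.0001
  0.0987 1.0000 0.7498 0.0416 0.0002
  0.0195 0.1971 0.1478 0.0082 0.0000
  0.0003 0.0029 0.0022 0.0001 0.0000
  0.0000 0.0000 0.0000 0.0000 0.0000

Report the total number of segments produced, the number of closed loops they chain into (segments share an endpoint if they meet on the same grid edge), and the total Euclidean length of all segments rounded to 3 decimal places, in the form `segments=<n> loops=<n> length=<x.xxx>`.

cell (5,0): code 0100 → (5.071,1.000)–(6.000,0.356)
cell (5,1): code 1100 → (5.296,2.000)–(5.071,1.000)
cell (5,2): code 1000 → (6.000,2.466)–(5.296,2.000)
cell (6,0): code 0010 → (6.000,0.356)–(6.722,1.000)
cell (6,1): code 0011 → (6.722,1.000)–(6.548,2.000)
cell (6,2): code 0001 → (6.548,2.000)–(6.000,2.466)
total: 6 segments, chained into 1 closed loop(s), length Σ = 5.700915

segments=6 loops=1 length=5.701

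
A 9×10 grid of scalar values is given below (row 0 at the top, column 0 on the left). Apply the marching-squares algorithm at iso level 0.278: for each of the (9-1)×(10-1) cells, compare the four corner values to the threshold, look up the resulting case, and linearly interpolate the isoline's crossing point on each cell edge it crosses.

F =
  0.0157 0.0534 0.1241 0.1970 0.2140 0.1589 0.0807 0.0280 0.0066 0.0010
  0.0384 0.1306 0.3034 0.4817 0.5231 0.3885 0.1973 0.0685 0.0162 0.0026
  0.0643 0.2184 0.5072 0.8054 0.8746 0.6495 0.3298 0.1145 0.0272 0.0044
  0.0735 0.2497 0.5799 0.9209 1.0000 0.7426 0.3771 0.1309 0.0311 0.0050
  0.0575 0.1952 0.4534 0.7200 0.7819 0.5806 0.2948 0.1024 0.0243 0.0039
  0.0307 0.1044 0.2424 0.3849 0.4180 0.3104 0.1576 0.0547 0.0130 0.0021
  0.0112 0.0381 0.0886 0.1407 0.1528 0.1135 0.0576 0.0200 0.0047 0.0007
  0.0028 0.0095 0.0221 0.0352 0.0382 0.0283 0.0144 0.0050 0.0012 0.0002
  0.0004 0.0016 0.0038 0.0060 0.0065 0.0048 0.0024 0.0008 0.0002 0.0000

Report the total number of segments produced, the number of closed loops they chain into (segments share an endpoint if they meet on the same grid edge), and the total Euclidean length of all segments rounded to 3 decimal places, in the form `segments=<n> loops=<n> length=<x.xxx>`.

segments=20 loops=1 length=16.556

cell (0,1): code 0100 → (0.858,2.000)–(1.000,1.853)
cell (0,2): code 1100 → (0.285,3.000)–(0.858,2.000)
cell (0,3): code 1100 → (0.207,4.000)–(0.285,3.000)
cell (0,4): code 1100 → (0.519,5.000)–(0.207,4.000)
cell (0,5): code 1000 → (1.000,5.578)–(0.519,5.000)
cell (1,1): code 0110 → (1.000,1.853)–(2.000,1.206)
cell (1,5): code 1101 → (1.609,6.000)–(1.000,5.578)
cell (1,6): code 1000 → (2.000,6.241)–(1.609,6.000)
cell (2,1): code 0110 → (2.000,1.206)–(3.000,1.086)
cell (2,6): code 1001 → (3.000,6.403)–(2.000,6.241)
cell (3,1): code 0110 → (3.000,1.086)–(4.000,1.321)
cell (3,6): code 1001 → (4.000,6.087)–(3.000,6.403)
cell (4,1): code 0010 → (4.000,1.321)–(4.831,2.000)
cell (4,2): code 0111 → (4.831,2.000)–(5.000,2.250)
cell (4,5): code 1011 → (5.000,5.212)–(4.122,6.000)
cell (4,6): code 0001 → (4.122,6.000)–(4.000,6.087)
cell (5,2): code 0010 → (5.000,2.250)–(5.438,3.000)
cell (5,3): code 0011 → (5.438,3.000)–(5.528,4.000)
cell (5,4): code 0011 → (5.528,4.000)–(5.165,5.000)
cell (5,5): code 0001 → (5.165,5.000)–(5.000,5.212)
total: 20 segments, chained into 1 closed loop(s), length Σ = 16.556308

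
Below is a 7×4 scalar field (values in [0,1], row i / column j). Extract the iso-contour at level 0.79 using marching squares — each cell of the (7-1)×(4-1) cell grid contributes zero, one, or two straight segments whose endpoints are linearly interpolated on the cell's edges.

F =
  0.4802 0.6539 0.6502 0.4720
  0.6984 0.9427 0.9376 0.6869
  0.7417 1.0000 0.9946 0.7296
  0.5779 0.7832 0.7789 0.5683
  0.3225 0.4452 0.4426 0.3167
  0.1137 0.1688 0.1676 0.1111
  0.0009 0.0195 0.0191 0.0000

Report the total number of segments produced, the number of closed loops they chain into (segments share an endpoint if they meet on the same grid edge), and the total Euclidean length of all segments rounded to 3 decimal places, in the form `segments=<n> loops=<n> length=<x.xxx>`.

segments=8 loops=1 length=8.122

cell (0,0): code 0100 → (0.471,1.000)–(1.000,0.375)
cell (0,1): code 1100 → (0.486,2.000)–(0.471,1.000)
cell (0,2): code 1000 → (1.000,2.589)–(0.486,2.000)
cell (1,0): code 0110 → (1.000,0.375)–(2.000,0.187)
cell (1,2): code 1001 → (2.000,2.772)–(1.000,2.589)
cell (2,0): code 0010 → (2.000,0.187)–(2.969,1.000)
cell (2,1): code 0011 → (2.969,1.000)–(2.949,2.000)
cell (2,2): code 0001 → (2.949,2.000)–(2.000,2.772)
total: 8 segments, chained into 1 closed loop(s), length Σ = 8.122102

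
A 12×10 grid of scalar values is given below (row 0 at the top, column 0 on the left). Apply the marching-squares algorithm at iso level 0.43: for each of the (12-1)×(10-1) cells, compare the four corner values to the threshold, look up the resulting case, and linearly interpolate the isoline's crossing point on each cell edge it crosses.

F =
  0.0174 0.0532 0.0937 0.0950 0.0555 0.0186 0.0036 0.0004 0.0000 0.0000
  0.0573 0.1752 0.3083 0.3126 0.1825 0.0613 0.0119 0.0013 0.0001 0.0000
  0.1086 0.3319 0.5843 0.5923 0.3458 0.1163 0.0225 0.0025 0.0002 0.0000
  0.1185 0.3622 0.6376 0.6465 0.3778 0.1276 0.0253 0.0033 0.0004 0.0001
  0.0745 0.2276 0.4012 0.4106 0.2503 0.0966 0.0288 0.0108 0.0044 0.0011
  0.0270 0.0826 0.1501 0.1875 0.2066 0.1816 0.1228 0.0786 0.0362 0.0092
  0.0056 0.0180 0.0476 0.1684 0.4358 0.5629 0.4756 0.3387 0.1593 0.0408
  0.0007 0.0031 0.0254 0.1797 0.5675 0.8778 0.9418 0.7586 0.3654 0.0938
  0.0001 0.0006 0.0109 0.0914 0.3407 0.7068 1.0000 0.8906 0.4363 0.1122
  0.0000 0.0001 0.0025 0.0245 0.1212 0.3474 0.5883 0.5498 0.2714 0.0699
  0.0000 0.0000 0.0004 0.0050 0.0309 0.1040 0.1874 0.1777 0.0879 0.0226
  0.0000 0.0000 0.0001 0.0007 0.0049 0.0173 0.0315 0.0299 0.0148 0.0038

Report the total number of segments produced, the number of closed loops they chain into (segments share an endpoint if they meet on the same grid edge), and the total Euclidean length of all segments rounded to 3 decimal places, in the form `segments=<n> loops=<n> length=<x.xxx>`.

cell (1,1): code 0100 → (1.441,2.000)–(2.000,1.389)
cell (1,2): code 1100 → (1.420,3.000)–(1.441,2.000)
cell (1,3): code 1000 → (2.000,3.658)–(1.420,3.000)
cell (2,1): code 0110 → (2.000,1.389)–(3.000,1.246)
cell (2,3): code 1001 → (3.000,3.806)–(2.000,3.658)
cell (3,1): code 0010 → (3.000,1.246)–(3.878,2.000)
cell (3,2): code 0011 → (3.878,2.000)–(3.918,3.000)
cell (3,3): code 0001 → (3.918,3.000)–(3.000,3.806)
cell (5,3): code 0100 → (5.975,4.000)–(6.000,3.978)
cell (5,4): code 1100 → (5.651,5.000)–(5.975,4.000)
cell (5,5): code 1100 → (5.871,6.000)–(5.651,5.000)
cell (5,6): code 1000 → (6.000,6.333)–(5.871,6.000)
cell (6,3): code 0110 → (6.000,3.978)–(7.000,3.645)
cell (6,6): code 1101 → (6.217,7.000)–(6.000,6.333)
cell (6,7): code 1000 → (7.000,7.836)–(6.217,7.000)
cell (7,3): code 0010 → (7.000,3.645)–(7.606,4.000)
cell (7,4): code 0111 → (7.606,4.000)–(8.000,4.244)
cell (7,7): code 1101 → (7.911,8.000)–(7.000,7.836)
cell (7,8): code 1000 → (8.000,8.019)–(7.911,8.000)
cell (8,4): code 0010 → (8.000,4.244)–(8.770,5.000)
cell (8,5): code 0111 → (8.770,5.000)–(9.000,5.343)
cell (8,7): code 1011 → (9.000,7.430)–(8.038,8.000)
cell (8,8): code 0001 → (8.038,8.000)–(8.000,8.019)
cell (9,5): code 0010 → (9.000,5.343)–(9.395,6.000)
cell (9,6): code 0011 → (9.395,6.000)–(9.322,7.000)
cell (9,7): code 0001 → (9.322,7.000)–(9.000,7.430)
total: 26 segments, chained into 2 closed loop(s), length Σ = 20.613951

segments=26 loops=2 length=20.614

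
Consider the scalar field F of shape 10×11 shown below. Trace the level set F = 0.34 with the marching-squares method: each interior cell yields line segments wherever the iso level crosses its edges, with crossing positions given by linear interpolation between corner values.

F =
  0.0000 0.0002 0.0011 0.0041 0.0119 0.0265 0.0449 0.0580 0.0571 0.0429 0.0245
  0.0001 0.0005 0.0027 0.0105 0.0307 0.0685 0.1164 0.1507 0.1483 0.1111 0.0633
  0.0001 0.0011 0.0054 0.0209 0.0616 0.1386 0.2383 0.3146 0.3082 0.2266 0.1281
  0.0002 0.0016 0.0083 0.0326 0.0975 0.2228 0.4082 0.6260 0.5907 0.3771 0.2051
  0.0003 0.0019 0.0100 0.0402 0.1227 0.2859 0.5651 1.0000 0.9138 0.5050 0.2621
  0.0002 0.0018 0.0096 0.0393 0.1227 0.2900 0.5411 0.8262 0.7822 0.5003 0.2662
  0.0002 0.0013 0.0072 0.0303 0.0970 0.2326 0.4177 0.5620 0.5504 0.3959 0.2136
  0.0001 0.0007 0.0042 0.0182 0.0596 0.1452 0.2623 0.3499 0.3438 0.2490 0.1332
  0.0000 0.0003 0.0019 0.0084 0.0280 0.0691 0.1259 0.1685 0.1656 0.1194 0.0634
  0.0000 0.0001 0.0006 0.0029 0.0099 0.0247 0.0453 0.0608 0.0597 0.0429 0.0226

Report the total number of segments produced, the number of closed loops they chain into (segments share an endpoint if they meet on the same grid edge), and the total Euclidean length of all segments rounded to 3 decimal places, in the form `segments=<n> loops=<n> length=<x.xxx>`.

segments=18 loops=1 length=14.993

cell (2,5): code 0100 → (2.599,6.000)–(3.000,5.632)
cell (2,6): code 1100 → (2.082,7.000)–(2.599,6.000)
cell (2,7): code 1100 → (2.113,8.000)–(2.082,7.000)
cell (2,8): code 1100 → (2.753,9.000)–(2.113,8.000)
cell (2,9): code 1000 → (3.000,9.216)–(2.753,9.000)
cell (3,5): code 0110 → (3.000,5.632)–(4.000,5.194)
cell (3,9): code 1001 → (4.000,9.679)–(3.000,9.216)
cell (4,5): code 0110 → (4.000,5.194)–(5.000,5.199)
cell (4,9): code 1001 → (5.000,9.685)–(4.000,9.679)
cell (5,5): code 0110 → (5.000,5.199)–(6.000,5.580)
cell (5,9): code 1001 → (6.000,9.307)–(5.000,9.685)
cell (6,5): code 0010 → (6.000,5.580)–(6.500,6.000)
cell (6,6): code 0111 → (6.500,6.000)–(7.000,6.887)
cell (6,8): code 1011 → (7.000,8.040)–(6.381,9.000)
cell (6,9): code 0001 → (6.381,9.000)–(6.000,9.307)
cell (7,6): code 0010 → (7.000,6.887)–(7.055,7.000)
cell (7,7): code 0011 → (7.055,7.000)–(7.021,8.000)
cell (7,8): code 0001 → (7.021,8.000)–(7.000,8.040)
total: 18 segments, chained into 1 closed loop(s), length Σ = 14.993065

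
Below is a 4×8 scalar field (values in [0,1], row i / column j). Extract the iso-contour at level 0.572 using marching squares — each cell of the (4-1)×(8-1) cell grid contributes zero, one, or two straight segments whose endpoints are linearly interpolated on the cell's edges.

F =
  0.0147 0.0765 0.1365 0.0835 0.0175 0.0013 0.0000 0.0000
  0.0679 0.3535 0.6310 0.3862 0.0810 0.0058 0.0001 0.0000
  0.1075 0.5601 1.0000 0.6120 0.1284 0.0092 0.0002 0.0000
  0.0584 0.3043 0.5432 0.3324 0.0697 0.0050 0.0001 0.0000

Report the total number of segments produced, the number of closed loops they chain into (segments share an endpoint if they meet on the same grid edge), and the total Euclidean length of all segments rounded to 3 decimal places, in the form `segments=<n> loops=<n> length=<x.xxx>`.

segments=8 loops=1 length=5.877

cell (0,1): code 0100 → (0.881,2.000)–(1.000,1.787)
cell (0,2): code 1000 → (1.000,2.241)–(0.881,2.000)
cell (1,1): code 0110 → (1.000,1.787)–(2.000,1.027)
cell (1,2): code 1101 → (1.823,3.000)–(1.000,2.241)
cell (1,3): code 1000 → (2.000,3.083)–(1.823,3.000)
cell (2,1): code 0010 → (2.000,1.027)–(2.937,2.000)
cell (2,2): code 0011 → (2.937,2.000)–(2.143,3.000)
cell (2,3): code 0001 → (2.143,3.000)–(2.000,3.083)
total: 8 segments, chained into 1 closed loop(s), length Σ = 5.876720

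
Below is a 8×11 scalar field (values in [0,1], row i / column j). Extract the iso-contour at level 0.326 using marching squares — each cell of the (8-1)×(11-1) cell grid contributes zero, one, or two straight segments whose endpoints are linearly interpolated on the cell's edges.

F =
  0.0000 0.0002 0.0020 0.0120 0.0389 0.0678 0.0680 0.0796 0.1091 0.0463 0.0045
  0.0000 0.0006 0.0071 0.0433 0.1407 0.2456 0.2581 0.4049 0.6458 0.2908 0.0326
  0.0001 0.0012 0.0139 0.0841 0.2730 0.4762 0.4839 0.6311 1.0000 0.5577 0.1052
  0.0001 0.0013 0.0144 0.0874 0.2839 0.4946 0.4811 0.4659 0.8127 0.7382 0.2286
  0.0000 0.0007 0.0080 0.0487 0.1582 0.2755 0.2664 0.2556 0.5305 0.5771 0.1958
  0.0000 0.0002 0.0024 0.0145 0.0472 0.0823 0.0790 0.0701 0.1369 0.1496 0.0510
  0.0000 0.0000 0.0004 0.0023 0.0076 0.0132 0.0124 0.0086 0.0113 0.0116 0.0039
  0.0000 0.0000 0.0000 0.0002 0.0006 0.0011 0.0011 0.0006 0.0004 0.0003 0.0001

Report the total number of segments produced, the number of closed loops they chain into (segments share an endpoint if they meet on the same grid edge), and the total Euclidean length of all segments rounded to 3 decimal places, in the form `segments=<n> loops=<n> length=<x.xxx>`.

segments=18 loops=1 length=15.824

cell (0,6): code 0100 → (0.757,7.000)–(1.000,6.463)
cell (0,7): code 1100 → (0.404,8.000)–(0.757,7.000)
cell (0,8): code 1000 → (1.000,8.901)–(0.404,8.000)
cell (1,4): code 0100 → (1.349,5.000)–(2.000,4.261)
cell (1,5): code 1100 → (1.301,6.000)–(1.349,5.000)
cell (1,6): code 1110 → (1.000,6.463)–(1.301,6.000)
cell (1,8): code 1101 → (1.132,9.000)–(1.000,8.901)
cell (1,9): code 1000 → (2.000,9.512)–(1.132,9.000)
cell (2,4): code 0110 → (2.000,4.261)–(3.000,4.200)
cell (2,9): code 1001 → (3.000,9.809)–(2.000,9.512)
cell (3,4): code 0010 → (3.000,4.200)–(3.770,5.000)
cell (3,5): code 0011 → (3.770,5.000)–(3.722,6.000)
cell (3,6): code 0011 → (3.722,6.000)–(3.665,7.000)
cell (3,7): code 0111 → (3.665,7.000)–(4.000,7.256)
cell (3,9): code 1001 → (4.000,9.659)–(3.000,9.809)
cell (4,7): code 0010 → (4.000,7.256)–(4.520,8.000)
cell (4,8): code 0011 → (4.520,8.000)–(4.587,9.000)
cell (4,9): code 0001 → (4.587,9.000)–(4.000,9.659)
total: 18 segments, chained into 1 closed loop(s), length Σ = 15.823948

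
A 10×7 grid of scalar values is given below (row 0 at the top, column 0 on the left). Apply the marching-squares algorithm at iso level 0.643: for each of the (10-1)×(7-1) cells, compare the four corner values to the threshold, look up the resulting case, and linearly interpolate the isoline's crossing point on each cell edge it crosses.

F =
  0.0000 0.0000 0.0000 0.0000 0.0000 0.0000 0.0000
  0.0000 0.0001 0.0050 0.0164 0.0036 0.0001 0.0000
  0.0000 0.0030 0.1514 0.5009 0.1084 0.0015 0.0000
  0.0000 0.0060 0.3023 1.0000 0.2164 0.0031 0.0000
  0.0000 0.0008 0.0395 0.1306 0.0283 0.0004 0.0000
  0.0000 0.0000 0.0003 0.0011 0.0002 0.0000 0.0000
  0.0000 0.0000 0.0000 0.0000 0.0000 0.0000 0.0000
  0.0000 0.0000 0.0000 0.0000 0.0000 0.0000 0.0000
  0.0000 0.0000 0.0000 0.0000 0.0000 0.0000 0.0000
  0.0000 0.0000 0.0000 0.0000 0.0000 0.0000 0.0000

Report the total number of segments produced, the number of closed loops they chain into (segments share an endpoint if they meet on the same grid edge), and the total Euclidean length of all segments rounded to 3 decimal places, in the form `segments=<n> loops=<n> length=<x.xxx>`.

segments=4 loops=1 length=2.997

cell (2,2): code 0100 → (2.285,3.000)–(3.000,2.488)
cell (2,3): code 1000 → (3.000,3.456)–(2.285,3.000)
cell (3,2): code 0010 → (3.000,2.488)–(3.411,3.000)
cell (3,3): code 0001 → (3.411,3.000)–(3.000,3.456)
total: 4 segments, chained into 1 closed loop(s), length Σ = 2.996925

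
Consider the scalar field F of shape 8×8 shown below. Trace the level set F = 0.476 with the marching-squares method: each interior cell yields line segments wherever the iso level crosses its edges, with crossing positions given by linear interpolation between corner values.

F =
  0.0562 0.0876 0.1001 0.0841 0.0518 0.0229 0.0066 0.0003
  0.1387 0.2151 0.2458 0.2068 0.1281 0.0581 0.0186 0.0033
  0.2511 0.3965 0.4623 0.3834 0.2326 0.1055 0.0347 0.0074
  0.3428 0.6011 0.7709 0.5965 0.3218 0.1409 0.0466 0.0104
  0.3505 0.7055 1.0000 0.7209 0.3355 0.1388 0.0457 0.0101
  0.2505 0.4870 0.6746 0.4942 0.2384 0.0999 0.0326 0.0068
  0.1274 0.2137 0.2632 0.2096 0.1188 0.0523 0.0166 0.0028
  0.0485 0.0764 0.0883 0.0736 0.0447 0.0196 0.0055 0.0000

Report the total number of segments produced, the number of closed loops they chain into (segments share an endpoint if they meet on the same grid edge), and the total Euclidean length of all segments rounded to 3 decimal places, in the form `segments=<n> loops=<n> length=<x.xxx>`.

cell (2,0): code 0100 → (2.389,1.000)–(3.000,0.516)
cell (2,1): code 1100 → (2.044,2.000)–(2.389,1.000)
cell (2,2): code 1100 → (2.435,3.000)–(2.044,2.000)
cell (2,3): code 1000 → (3.000,3.439)–(2.435,3.000)
cell (3,0): code 0110 → (3.000,0.516)–(4.000,0.354)
cell (3,3): code 1001 → (4.000,3.635)–(3.000,3.439)
cell (4,0): code 0110 → (4.000,0.354)–(5.000,0.953)
cell (4,3): code 1001 → (5.000,3.071)–(4.000,3.635)
cell (5,0): code 0010 → (5.000,0.953)–(5.040,1.000)
cell (5,1): code 0011 → (5.040,1.000)–(5.483,2.000)
cell (5,2): code 0011 → (5.483,2.000)–(5.064,3.000)
cell (5,3): code 0001 → (5.064,3.000)–(5.000,3.071)
total: 12 segments, chained into 1 closed loop(s), length Σ = 10.308150

segments=12 loops=1 length=10.308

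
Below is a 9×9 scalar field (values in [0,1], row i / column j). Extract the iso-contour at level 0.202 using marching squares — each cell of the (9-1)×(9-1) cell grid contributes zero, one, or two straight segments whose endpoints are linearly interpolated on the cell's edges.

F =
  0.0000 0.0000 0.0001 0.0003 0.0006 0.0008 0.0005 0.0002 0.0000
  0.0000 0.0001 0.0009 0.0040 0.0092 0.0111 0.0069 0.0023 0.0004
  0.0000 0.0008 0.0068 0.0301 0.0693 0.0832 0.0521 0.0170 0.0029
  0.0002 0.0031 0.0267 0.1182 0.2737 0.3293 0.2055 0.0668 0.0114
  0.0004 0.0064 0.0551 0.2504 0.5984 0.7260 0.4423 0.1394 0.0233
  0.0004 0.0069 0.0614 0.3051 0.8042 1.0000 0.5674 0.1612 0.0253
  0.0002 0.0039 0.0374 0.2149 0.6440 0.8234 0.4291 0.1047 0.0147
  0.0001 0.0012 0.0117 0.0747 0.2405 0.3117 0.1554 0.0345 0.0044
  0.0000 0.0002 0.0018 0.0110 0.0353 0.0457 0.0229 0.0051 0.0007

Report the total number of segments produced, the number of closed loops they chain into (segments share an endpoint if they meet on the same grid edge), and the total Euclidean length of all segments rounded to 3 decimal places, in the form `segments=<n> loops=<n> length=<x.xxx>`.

cell (2,3): code 0100 → (2.649,4.000)–(3.000,3.539)
cell (2,4): code 1100 → (2.483,5.000)–(2.649,4.000)
cell (2,5): code 1100 → (2.977,6.000)–(2.483,5.000)
cell (2,6): code 1000 → (3.000,6.025)–(2.977,6.000)
cell (3,2): code 0100 → (3.634,3.000)–(4.000,2.752)
cell (3,3): code 1110 → (3.000,3.539)–(3.634,3.000)
cell (3,6): code 1001 → (4.000,6.793)–(3.000,6.025)
cell (4,2): code 0110 → (4.000,2.752)–(5.000,2.577)
cell (4,6): code 1001 → (5.000,6.900)–(4.000,6.793)
cell (5,2): code 0110 → (5.000,2.577)–(6.000,2.927)
cell (5,6): code 1001 → (6.000,6.700)–(5.000,6.900)
cell (6,2): code 0010 → (6.000,2.927)–(6.092,3.000)
cell (6,3): code 0111 → (6.092,3.000)–(7.000,3.768)
cell (6,5): code 1011 → (7.000,5.702)–(6.830,6.000)
cell (6,6): code 0001 → (6.830,6.000)–(6.000,6.700)
cell (7,3): code 0010 → (7.000,3.768)–(7.188,4.000)
cell (7,4): code 0011 → (7.188,4.000)–(7.412,5.000)
cell (7,5): code 0001 → (7.412,5.000)–(7.000,5.702)
total: 18 segments, chained into 1 closed loop(s), length Σ = 14.250766

segments=18 loops=1 length=14.251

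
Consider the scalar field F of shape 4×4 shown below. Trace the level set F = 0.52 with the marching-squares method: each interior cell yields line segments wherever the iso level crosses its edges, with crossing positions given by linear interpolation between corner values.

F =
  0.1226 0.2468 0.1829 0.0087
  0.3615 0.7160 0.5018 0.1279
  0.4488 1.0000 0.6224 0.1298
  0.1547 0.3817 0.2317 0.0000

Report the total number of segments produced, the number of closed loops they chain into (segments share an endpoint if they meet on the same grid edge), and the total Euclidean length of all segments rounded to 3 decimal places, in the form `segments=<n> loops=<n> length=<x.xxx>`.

cell (0,0): code 0100 → (0.582,1.000)–(1.000,0.447)
cell (0,1): code 1000 → (1.000,1.915)–(0.582,1.000)
cell (1,0): code 0110 → (1.000,0.447)–(2.000,0.129)
cell (1,1): code 1101 → (1.151,2.000)–(1.000,1.915)
cell (1,2): code 1000 → (2.000,2.208)–(1.151,2.000)
cell (2,0): code 0010 → (2.000,0.129)–(2.776,1.000)
cell (2,1): code 0011 → (2.776,1.000)–(2.262,2.000)
cell (2,2): code 0001 → (2.262,2.000)–(2.000,2.208)
total: 8 segments, chained into 1 closed loop(s), length Σ = 6.421127

segments=8 loops=1 length=6.421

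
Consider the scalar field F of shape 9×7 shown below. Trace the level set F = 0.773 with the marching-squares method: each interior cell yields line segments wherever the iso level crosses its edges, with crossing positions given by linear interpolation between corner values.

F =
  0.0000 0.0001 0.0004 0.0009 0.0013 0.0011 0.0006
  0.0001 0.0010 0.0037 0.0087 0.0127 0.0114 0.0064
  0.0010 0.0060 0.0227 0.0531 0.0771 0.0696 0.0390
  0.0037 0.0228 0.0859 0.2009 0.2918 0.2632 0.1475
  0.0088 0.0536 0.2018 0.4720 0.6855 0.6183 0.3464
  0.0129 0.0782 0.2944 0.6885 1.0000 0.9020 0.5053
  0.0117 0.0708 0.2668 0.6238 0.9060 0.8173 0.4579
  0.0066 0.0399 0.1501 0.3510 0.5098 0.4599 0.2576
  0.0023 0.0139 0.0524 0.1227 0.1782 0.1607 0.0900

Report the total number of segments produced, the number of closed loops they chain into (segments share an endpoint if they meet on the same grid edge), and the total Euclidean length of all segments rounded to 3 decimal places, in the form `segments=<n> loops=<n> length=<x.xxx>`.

cell (4,3): code 0100 → (4.278,4.000)–(5.000,3.271)
cell (4,4): code 1100 → (4.545,5.000)–(4.278,4.000)
cell (4,5): code 1000 → (5.000,5.325)–(4.545,5.000)
cell (5,3): code 0110 → (5.000,3.271)–(6.000,3.529)
cell (5,5): code 1001 → (6.000,5.123)–(5.000,5.325)
cell (6,3): code 0010 → (6.000,3.529)–(6.336,4.000)
cell (6,4): code 0011 → (6.336,4.000)–(6.124,5.000)
cell (6,5): code 0001 → (6.124,5.000)–(6.000,5.123)
total: 8 segments, chained into 1 closed loop(s), length Σ = 6.448137

segments=8 loops=1 length=6.448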